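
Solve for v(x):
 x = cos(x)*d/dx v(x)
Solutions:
 v(x) = C1 + Integral(x/cos(x), x)


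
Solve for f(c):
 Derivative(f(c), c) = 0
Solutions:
 f(c) = C1


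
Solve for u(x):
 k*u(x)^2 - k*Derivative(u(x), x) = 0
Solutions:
 u(x) = -1/(C1 + x)


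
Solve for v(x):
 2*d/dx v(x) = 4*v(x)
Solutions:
 v(x) = C1*exp(2*x)


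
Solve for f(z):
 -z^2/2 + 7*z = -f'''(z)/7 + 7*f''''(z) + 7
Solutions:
 f(z) = C1 + C2*z + C3*z^2 + C4*exp(z/49) + 7*z^5/120 + 49*z^4/4 + 14455*z^3/6


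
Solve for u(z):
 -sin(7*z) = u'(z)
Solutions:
 u(z) = C1 + cos(7*z)/7


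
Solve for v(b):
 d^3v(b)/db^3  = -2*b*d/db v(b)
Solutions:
 v(b) = C1 + Integral(C2*airyai(-2^(1/3)*b) + C3*airybi(-2^(1/3)*b), b)


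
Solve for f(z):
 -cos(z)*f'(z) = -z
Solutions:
 f(z) = C1 + Integral(z/cos(z), z)


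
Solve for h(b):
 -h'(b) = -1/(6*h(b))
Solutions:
 h(b) = -sqrt(C1 + 3*b)/3
 h(b) = sqrt(C1 + 3*b)/3


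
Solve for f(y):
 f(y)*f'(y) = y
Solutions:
 f(y) = -sqrt(C1 + y^2)
 f(y) = sqrt(C1 + y^2)


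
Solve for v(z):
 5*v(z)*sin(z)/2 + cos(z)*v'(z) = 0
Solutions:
 v(z) = C1*cos(z)^(5/2)


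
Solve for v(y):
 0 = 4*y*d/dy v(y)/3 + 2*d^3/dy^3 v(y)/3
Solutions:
 v(y) = C1 + Integral(C2*airyai(-2^(1/3)*y) + C3*airybi(-2^(1/3)*y), y)


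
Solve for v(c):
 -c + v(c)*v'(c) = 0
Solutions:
 v(c) = -sqrt(C1 + c^2)
 v(c) = sqrt(C1 + c^2)


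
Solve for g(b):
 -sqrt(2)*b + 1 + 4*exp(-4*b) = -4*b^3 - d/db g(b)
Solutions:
 g(b) = C1 - b^4 + sqrt(2)*b^2/2 - b + exp(-4*b)


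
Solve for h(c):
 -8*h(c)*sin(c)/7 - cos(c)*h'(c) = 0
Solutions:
 h(c) = C1*cos(c)^(8/7)


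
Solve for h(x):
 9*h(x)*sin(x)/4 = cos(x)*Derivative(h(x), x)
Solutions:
 h(x) = C1/cos(x)^(9/4)


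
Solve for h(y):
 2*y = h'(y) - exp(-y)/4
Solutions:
 h(y) = C1 + y^2 - exp(-y)/4


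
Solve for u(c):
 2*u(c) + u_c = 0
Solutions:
 u(c) = C1*exp(-2*c)


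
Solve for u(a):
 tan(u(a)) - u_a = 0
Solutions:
 u(a) = pi - asin(C1*exp(a))
 u(a) = asin(C1*exp(a))


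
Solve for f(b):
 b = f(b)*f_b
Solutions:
 f(b) = -sqrt(C1 + b^2)
 f(b) = sqrt(C1 + b^2)


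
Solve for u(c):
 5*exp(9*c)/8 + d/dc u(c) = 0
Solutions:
 u(c) = C1 - 5*exp(9*c)/72


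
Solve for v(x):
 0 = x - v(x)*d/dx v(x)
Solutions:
 v(x) = -sqrt(C1 + x^2)
 v(x) = sqrt(C1 + x^2)


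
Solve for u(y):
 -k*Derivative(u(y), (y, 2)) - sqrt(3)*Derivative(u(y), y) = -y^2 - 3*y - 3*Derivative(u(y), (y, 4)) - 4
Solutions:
 u(y) = C1 + C2*exp(2^(1/3)*y*(2*k/(sqrt(243 - 4*k^3) + 9*sqrt(3))^(1/3) + 2^(1/3)*(sqrt(243 - 4*k^3) + 9*sqrt(3))^(1/3))/6) + C3*exp(2^(1/3)*y*(8*k/((-1 + sqrt(3)*I)*(sqrt(243 - 4*k^3) + 9*sqrt(3))^(1/3)) - 2^(1/3)*(sqrt(243 - 4*k^3) + 9*sqrt(3))^(1/3) + 2^(1/3)*sqrt(3)*I*(sqrt(243 - 4*k^3) + 9*sqrt(3))^(1/3))/12) + C4*exp(-2^(1/3)*y*(8*k/((1 + sqrt(3)*I)*(sqrt(243 - 4*k^3) + 9*sqrt(3))^(1/3)) + 2^(1/3)*(sqrt(243 - 4*k^3) + 9*sqrt(3))^(1/3) + 2^(1/3)*sqrt(3)*I*(sqrt(243 - 4*k^3) + 9*sqrt(3))^(1/3))/12) + 2*sqrt(3)*k^2*y/9 - k*y^2/3 - k*y + sqrt(3)*y^3/9 + sqrt(3)*y^2/2 + 4*sqrt(3)*y/3


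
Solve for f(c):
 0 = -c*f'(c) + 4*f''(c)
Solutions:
 f(c) = C1 + C2*erfi(sqrt(2)*c/4)


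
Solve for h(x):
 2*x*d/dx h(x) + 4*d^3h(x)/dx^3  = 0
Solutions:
 h(x) = C1 + Integral(C2*airyai(-2^(2/3)*x/2) + C3*airybi(-2^(2/3)*x/2), x)


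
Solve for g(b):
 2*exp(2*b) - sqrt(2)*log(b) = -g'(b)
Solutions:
 g(b) = C1 + sqrt(2)*b*log(b) - sqrt(2)*b - exp(2*b)


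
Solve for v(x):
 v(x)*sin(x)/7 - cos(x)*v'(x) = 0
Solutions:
 v(x) = C1/cos(x)^(1/7)


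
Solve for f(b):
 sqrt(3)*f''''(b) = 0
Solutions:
 f(b) = C1 + C2*b + C3*b^2 + C4*b^3


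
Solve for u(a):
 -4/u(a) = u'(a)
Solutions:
 u(a) = -sqrt(C1 - 8*a)
 u(a) = sqrt(C1 - 8*a)


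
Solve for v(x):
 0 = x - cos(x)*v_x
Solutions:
 v(x) = C1 + Integral(x/cos(x), x)


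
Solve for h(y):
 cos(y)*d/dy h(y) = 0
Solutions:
 h(y) = C1


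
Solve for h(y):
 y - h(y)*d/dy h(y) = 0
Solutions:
 h(y) = -sqrt(C1 + y^2)
 h(y) = sqrt(C1 + y^2)


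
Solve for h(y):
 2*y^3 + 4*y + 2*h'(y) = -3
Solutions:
 h(y) = C1 - y^4/4 - y^2 - 3*y/2


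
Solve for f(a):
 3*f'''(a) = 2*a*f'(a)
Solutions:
 f(a) = C1 + Integral(C2*airyai(2^(1/3)*3^(2/3)*a/3) + C3*airybi(2^(1/3)*3^(2/3)*a/3), a)


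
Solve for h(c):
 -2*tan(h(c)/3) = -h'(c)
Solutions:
 h(c) = -3*asin(C1*exp(2*c/3)) + 3*pi
 h(c) = 3*asin(C1*exp(2*c/3))


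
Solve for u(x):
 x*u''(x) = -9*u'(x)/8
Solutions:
 u(x) = C1 + C2/x^(1/8)


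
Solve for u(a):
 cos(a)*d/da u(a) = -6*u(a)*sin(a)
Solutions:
 u(a) = C1*cos(a)^6


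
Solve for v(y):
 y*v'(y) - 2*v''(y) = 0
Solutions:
 v(y) = C1 + C2*erfi(y/2)


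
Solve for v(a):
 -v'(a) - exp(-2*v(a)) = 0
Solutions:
 v(a) = log(-sqrt(C1 - 2*a))
 v(a) = log(C1 - 2*a)/2


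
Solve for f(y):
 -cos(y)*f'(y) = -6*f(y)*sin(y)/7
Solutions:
 f(y) = C1/cos(y)^(6/7)


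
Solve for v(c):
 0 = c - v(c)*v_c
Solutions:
 v(c) = -sqrt(C1 + c^2)
 v(c) = sqrt(C1 + c^2)


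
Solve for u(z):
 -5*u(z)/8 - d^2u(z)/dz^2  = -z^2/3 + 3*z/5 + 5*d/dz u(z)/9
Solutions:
 u(z) = 8*z^2/15 - 1288*z/675 + (C1*sin(sqrt(710)*z/36) + C2*cos(sqrt(710)*z/36))*exp(-5*z/18) - 64/6075


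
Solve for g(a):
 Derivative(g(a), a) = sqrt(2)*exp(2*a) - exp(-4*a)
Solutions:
 g(a) = C1 + sqrt(2)*exp(2*a)/2 + exp(-4*a)/4


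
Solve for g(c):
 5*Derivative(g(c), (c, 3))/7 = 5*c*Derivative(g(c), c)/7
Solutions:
 g(c) = C1 + Integral(C2*airyai(c) + C3*airybi(c), c)


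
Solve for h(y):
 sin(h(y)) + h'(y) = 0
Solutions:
 h(y) = -acos((-C1 - exp(2*y))/(C1 - exp(2*y))) + 2*pi
 h(y) = acos((-C1 - exp(2*y))/(C1 - exp(2*y)))


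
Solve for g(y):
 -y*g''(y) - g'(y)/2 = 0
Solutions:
 g(y) = C1 + C2*sqrt(y)


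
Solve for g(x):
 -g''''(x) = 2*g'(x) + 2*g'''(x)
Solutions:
 g(x) = C1 + C2*exp(x*(-4 + 4/(3*sqrt(129) + 35)^(1/3) + (3*sqrt(129) + 35)^(1/3))/6)*sin(sqrt(3)*x*(-(3*sqrt(129) + 35)^(1/3) + 4/(3*sqrt(129) + 35)^(1/3))/6) + C3*exp(x*(-4 + 4/(3*sqrt(129) + 35)^(1/3) + (3*sqrt(129) + 35)^(1/3))/6)*cos(sqrt(3)*x*(-(3*sqrt(129) + 35)^(1/3) + 4/(3*sqrt(129) + 35)^(1/3))/6) + C4*exp(-x*(4/(3*sqrt(129) + 35)^(1/3) + 2 + (3*sqrt(129) + 35)^(1/3))/3)


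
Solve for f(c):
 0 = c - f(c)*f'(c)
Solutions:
 f(c) = -sqrt(C1 + c^2)
 f(c) = sqrt(C1 + c^2)


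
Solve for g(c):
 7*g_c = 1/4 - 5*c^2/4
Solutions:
 g(c) = C1 - 5*c^3/84 + c/28


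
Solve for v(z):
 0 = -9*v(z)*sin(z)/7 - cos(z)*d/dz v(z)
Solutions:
 v(z) = C1*cos(z)^(9/7)


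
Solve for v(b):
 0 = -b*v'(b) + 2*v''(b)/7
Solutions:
 v(b) = C1 + C2*erfi(sqrt(7)*b/2)


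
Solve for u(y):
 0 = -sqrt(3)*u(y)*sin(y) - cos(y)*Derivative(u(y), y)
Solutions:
 u(y) = C1*cos(y)^(sqrt(3))


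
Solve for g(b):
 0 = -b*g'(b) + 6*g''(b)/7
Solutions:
 g(b) = C1 + C2*erfi(sqrt(21)*b/6)


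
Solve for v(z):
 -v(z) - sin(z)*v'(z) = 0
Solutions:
 v(z) = C1*sqrt(cos(z) + 1)/sqrt(cos(z) - 1)


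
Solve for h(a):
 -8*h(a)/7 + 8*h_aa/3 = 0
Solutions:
 h(a) = C1*exp(-sqrt(21)*a/7) + C2*exp(sqrt(21)*a/7)


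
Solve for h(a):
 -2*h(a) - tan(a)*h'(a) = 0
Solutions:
 h(a) = C1/sin(a)^2


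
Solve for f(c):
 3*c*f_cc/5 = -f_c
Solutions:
 f(c) = C1 + C2/c^(2/3)


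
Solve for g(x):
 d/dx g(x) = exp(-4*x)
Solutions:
 g(x) = C1 - exp(-4*x)/4


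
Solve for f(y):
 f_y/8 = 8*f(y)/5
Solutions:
 f(y) = C1*exp(64*y/5)


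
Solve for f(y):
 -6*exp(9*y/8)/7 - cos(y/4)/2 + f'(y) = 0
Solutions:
 f(y) = C1 + 16*exp(9*y/8)/21 + 2*sin(y/4)


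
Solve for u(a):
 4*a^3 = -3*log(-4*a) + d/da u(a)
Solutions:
 u(a) = C1 + a^4 + 3*a*log(-a) + 3*a*(-1 + 2*log(2))


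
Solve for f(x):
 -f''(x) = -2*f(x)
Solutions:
 f(x) = C1*exp(-sqrt(2)*x) + C2*exp(sqrt(2)*x)


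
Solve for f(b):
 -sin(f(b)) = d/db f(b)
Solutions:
 f(b) = -acos((-C1 - exp(2*b))/(C1 - exp(2*b))) + 2*pi
 f(b) = acos((-C1 - exp(2*b))/(C1 - exp(2*b)))


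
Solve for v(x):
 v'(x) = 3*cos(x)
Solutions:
 v(x) = C1 + 3*sin(x)


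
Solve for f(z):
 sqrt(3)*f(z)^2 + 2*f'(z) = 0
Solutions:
 f(z) = 2/(C1 + sqrt(3)*z)


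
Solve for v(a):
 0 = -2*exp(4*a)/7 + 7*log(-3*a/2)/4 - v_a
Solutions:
 v(a) = C1 + 7*a*log(-a)/4 + 7*a*(-1 - log(2) + log(3))/4 - exp(4*a)/14


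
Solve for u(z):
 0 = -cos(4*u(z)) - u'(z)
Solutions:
 u(z) = -asin((C1 + exp(8*z))/(C1 - exp(8*z)))/4 + pi/4
 u(z) = asin((C1 + exp(8*z))/(C1 - exp(8*z)))/4


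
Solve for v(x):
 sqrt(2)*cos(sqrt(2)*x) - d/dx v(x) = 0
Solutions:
 v(x) = C1 + sin(sqrt(2)*x)


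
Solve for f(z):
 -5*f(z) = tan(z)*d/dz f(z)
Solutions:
 f(z) = C1/sin(z)^5


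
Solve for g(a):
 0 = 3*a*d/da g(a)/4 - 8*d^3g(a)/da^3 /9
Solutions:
 g(a) = C1 + Integral(C2*airyai(3*2^(1/3)*a/4) + C3*airybi(3*2^(1/3)*a/4), a)


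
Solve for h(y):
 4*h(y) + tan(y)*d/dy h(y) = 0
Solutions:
 h(y) = C1/sin(y)^4


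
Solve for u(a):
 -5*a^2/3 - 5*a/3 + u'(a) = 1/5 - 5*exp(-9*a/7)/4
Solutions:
 u(a) = C1 + 5*a^3/9 + 5*a^2/6 + a/5 + 35*exp(-9*a/7)/36


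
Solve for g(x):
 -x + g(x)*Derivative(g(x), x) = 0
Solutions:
 g(x) = -sqrt(C1 + x^2)
 g(x) = sqrt(C1 + x^2)


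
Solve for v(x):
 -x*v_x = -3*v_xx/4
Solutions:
 v(x) = C1 + C2*erfi(sqrt(6)*x/3)


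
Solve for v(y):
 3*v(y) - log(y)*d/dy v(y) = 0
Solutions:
 v(y) = C1*exp(3*li(y))


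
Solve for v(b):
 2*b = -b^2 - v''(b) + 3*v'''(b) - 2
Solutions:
 v(b) = C1 + C2*b + C3*exp(b/3) - b^4/12 - 4*b^3/3 - 13*b^2


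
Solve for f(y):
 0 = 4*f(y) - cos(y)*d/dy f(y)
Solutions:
 f(y) = C1*(sin(y)^2 + 2*sin(y) + 1)/(sin(y)^2 - 2*sin(y) + 1)


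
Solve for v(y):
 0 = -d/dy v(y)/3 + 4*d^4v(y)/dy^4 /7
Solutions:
 v(y) = C1 + C4*exp(126^(1/3)*y/6) + (C2*sin(14^(1/3)*3^(1/6)*y/4) + C3*cos(14^(1/3)*3^(1/6)*y/4))*exp(-126^(1/3)*y/12)


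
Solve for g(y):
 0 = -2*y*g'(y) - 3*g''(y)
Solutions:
 g(y) = C1 + C2*erf(sqrt(3)*y/3)


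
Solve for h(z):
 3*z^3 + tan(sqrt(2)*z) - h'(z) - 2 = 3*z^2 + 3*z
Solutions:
 h(z) = C1 + 3*z^4/4 - z^3 - 3*z^2/2 - 2*z - sqrt(2)*log(cos(sqrt(2)*z))/2


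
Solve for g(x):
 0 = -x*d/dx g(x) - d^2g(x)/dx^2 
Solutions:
 g(x) = C1 + C2*erf(sqrt(2)*x/2)


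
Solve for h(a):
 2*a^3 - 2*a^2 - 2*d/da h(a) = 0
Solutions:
 h(a) = C1 + a^4/4 - a^3/3


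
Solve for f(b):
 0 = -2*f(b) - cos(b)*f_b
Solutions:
 f(b) = C1*(sin(b) - 1)/(sin(b) + 1)


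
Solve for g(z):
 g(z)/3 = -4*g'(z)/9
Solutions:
 g(z) = C1*exp(-3*z/4)


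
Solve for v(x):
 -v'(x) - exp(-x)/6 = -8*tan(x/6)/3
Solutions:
 v(x) = C1 + 8*log(tan(x/6)^2 + 1) + exp(-x)/6


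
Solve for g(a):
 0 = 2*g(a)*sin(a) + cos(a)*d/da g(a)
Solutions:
 g(a) = C1*cos(a)^2


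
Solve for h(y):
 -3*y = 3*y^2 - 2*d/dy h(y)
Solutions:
 h(y) = C1 + y^3/2 + 3*y^2/4


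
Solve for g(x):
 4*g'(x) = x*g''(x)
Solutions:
 g(x) = C1 + C2*x^5


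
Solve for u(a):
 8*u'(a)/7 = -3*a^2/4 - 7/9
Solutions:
 u(a) = C1 - 7*a^3/32 - 49*a/72


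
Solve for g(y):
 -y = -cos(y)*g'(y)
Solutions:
 g(y) = C1 + Integral(y/cos(y), y)


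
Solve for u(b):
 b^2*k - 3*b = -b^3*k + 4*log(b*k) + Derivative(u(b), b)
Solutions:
 u(b) = C1 + b^4*k/4 + b^3*k/3 - 3*b^2/2 - 4*b*log(b*k) + 4*b


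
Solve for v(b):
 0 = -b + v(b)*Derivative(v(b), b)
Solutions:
 v(b) = -sqrt(C1 + b^2)
 v(b) = sqrt(C1 + b^2)


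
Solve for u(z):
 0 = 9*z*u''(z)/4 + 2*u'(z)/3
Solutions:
 u(z) = C1 + C2*z^(19/27)


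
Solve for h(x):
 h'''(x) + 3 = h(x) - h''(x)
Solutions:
 h(x) = C1*exp(-x*(2*2^(1/3)/(3*sqrt(69) + 25)^(1/3) + 4 + 2^(2/3)*(3*sqrt(69) + 25)^(1/3))/12)*sin(2^(1/3)*sqrt(3)*x*(-2^(1/3)*(3*sqrt(69) + 25)^(1/3) + 2/(3*sqrt(69) + 25)^(1/3))/12) + C2*exp(-x*(2*2^(1/3)/(3*sqrt(69) + 25)^(1/3) + 4 + 2^(2/3)*(3*sqrt(69) + 25)^(1/3))/12)*cos(2^(1/3)*sqrt(3)*x*(-2^(1/3)*(3*sqrt(69) + 25)^(1/3) + 2/(3*sqrt(69) + 25)^(1/3))/12) + C3*exp(x*(-2 + 2*2^(1/3)/(3*sqrt(69) + 25)^(1/3) + 2^(2/3)*(3*sqrt(69) + 25)^(1/3))/6) + 3


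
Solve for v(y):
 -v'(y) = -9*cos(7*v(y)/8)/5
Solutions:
 -9*y/5 - 4*log(sin(7*v(y)/8) - 1)/7 + 4*log(sin(7*v(y)/8) + 1)/7 = C1


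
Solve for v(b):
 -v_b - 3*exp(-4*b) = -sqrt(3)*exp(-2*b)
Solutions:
 v(b) = C1 - sqrt(3)*exp(-2*b)/2 + 3*exp(-4*b)/4


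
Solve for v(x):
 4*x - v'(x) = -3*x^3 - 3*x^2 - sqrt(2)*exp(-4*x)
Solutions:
 v(x) = C1 + 3*x^4/4 + x^3 + 2*x^2 - sqrt(2)*exp(-4*x)/4


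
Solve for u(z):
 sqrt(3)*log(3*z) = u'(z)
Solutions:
 u(z) = C1 + sqrt(3)*z*log(z) - sqrt(3)*z + sqrt(3)*z*log(3)


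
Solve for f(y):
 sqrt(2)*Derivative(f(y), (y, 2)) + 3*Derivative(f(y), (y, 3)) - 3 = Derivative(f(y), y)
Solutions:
 f(y) = C1 + C2*exp(y*(-sqrt(2) + sqrt(14))/6) + C3*exp(-y*(sqrt(2) + sqrt(14))/6) - 3*y


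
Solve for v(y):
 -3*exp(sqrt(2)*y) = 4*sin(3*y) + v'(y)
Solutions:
 v(y) = C1 - 3*sqrt(2)*exp(sqrt(2)*y)/2 + 4*cos(3*y)/3


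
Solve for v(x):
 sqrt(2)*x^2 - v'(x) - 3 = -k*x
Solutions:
 v(x) = C1 + k*x^2/2 + sqrt(2)*x^3/3 - 3*x


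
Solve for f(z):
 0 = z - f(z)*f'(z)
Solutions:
 f(z) = -sqrt(C1 + z^2)
 f(z) = sqrt(C1 + z^2)


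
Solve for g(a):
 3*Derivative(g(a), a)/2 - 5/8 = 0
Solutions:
 g(a) = C1 + 5*a/12


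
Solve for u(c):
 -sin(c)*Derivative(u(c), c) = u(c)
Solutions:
 u(c) = C1*sqrt(cos(c) + 1)/sqrt(cos(c) - 1)


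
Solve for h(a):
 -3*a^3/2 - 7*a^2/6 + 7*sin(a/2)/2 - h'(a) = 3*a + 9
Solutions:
 h(a) = C1 - 3*a^4/8 - 7*a^3/18 - 3*a^2/2 - 9*a - 7*cos(a/2)


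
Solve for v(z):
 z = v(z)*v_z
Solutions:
 v(z) = -sqrt(C1 + z^2)
 v(z) = sqrt(C1 + z^2)


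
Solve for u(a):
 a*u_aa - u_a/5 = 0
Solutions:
 u(a) = C1 + C2*a^(6/5)


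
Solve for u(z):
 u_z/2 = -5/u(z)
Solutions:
 u(z) = -sqrt(C1 - 20*z)
 u(z) = sqrt(C1 - 20*z)


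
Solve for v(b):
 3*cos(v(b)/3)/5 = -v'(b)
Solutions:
 3*b/5 - 3*log(sin(v(b)/3) - 1)/2 + 3*log(sin(v(b)/3) + 1)/2 = C1


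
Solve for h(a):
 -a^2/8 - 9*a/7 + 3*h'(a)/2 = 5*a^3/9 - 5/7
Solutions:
 h(a) = C1 + 5*a^4/54 + a^3/36 + 3*a^2/7 - 10*a/21


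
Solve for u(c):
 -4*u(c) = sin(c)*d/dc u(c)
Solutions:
 u(c) = C1*(cos(c)^2 + 2*cos(c) + 1)/(cos(c)^2 - 2*cos(c) + 1)


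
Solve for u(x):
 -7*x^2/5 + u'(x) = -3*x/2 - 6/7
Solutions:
 u(x) = C1 + 7*x^3/15 - 3*x^2/4 - 6*x/7


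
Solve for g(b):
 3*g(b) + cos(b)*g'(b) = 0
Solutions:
 g(b) = C1*(sin(b) - 1)^(3/2)/(sin(b) + 1)^(3/2)


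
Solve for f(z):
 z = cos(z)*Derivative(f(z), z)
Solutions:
 f(z) = C1 + Integral(z/cos(z), z)


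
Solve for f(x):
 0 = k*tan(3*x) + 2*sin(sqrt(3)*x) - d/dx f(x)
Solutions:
 f(x) = C1 - k*log(cos(3*x))/3 - 2*sqrt(3)*cos(sqrt(3)*x)/3


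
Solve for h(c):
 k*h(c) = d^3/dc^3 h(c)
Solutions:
 h(c) = C1*exp(c*k^(1/3)) + C2*exp(c*k^(1/3)*(-1 + sqrt(3)*I)/2) + C3*exp(-c*k^(1/3)*(1 + sqrt(3)*I)/2)


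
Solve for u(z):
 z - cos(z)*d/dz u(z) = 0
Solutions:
 u(z) = C1 + Integral(z/cos(z), z)


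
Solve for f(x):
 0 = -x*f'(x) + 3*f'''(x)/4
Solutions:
 f(x) = C1 + Integral(C2*airyai(6^(2/3)*x/3) + C3*airybi(6^(2/3)*x/3), x)


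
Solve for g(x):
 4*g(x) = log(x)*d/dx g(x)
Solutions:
 g(x) = C1*exp(4*li(x))


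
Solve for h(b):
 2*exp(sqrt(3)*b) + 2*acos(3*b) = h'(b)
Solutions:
 h(b) = C1 + 2*b*acos(3*b) - 2*sqrt(1 - 9*b^2)/3 + 2*sqrt(3)*exp(sqrt(3)*b)/3


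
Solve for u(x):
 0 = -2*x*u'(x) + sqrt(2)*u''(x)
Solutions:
 u(x) = C1 + C2*erfi(2^(3/4)*x/2)


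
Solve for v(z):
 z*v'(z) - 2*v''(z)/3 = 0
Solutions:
 v(z) = C1 + C2*erfi(sqrt(3)*z/2)


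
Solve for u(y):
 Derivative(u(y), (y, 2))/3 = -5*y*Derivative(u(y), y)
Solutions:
 u(y) = C1 + C2*erf(sqrt(30)*y/2)


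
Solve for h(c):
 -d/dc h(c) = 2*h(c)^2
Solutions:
 h(c) = 1/(C1 + 2*c)


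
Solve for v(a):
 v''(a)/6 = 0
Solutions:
 v(a) = C1 + C2*a


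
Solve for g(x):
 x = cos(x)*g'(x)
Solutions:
 g(x) = C1 + Integral(x/cos(x), x)


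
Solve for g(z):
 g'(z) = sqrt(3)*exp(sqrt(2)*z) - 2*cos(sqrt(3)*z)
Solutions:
 g(z) = C1 + sqrt(6)*exp(sqrt(2)*z)/2 - 2*sqrt(3)*sin(sqrt(3)*z)/3


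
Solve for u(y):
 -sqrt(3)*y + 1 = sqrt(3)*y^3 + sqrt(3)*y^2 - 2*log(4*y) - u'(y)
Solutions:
 u(y) = C1 + sqrt(3)*y^4/4 + sqrt(3)*y^3/3 + sqrt(3)*y^2/2 - 2*y*log(y) - y*log(16) + y


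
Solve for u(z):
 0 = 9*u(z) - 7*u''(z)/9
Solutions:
 u(z) = C1*exp(-9*sqrt(7)*z/7) + C2*exp(9*sqrt(7)*z/7)


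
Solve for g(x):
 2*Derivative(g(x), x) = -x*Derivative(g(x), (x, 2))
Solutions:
 g(x) = C1 + C2/x


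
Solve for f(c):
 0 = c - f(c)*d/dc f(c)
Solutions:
 f(c) = -sqrt(C1 + c^2)
 f(c) = sqrt(C1 + c^2)


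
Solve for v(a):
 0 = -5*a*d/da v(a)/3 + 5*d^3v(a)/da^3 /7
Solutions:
 v(a) = C1 + Integral(C2*airyai(3^(2/3)*7^(1/3)*a/3) + C3*airybi(3^(2/3)*7^(1/3)*a/3), a)


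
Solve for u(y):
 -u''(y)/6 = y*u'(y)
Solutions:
 u(y) = C1 + C2*erf(sqrt(3)*y)


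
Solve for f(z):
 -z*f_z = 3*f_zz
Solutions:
 f(z) = C1 + C2*erf(sqrt(6)*z/6)


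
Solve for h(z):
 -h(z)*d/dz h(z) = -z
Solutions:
 h(z) = -sqrt(C1 + z^2)
 h(z) = sqrt(C1 + z^2)


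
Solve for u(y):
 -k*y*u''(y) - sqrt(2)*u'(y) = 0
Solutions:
 u(y) = C1 + y^(((re(k) - sqrt(2))*re(k) + im(k)^2)/(re(k)^2 + im(k)^2))*(C2*sin(sqrt(2)*log(y)*Abs(im(k))/(re(k)^2 + im(k)^2)) + C3*cos(sqrt(2)*log(y)*im(k)/(re(k)^2 + im(k)^2)))


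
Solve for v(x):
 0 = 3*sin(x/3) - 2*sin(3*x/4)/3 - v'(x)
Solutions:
 v(x) = C1 - 9*cos(x/3) + 8*cos(3*x/4)/9


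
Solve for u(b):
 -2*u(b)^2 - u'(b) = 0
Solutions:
 u(b) = 1/(C1 + 2*b)


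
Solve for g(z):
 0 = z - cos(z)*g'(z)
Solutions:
 g(z) = C1 + Integral(z/cos(z), z)


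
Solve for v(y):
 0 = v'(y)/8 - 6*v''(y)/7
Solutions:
 v(y) = C1 + C2*exp(7*y/48)


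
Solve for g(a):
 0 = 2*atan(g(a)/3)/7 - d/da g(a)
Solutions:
 Integral(1/atan(_y/3), (_y, g(a))) = C1 + 2*a/7


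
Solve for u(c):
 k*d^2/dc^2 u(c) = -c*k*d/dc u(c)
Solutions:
 u(c) = C1 + C2*erf(sqrt(2)*c/2)


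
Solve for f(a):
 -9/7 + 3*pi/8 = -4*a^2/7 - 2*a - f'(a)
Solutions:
 f(a) = C1 - 4*a^3/21 - a^2 - 3*pi*a/8 + 9*a/7


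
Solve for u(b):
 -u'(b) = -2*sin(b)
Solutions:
 u(b) = C1 - 2*cos(b)


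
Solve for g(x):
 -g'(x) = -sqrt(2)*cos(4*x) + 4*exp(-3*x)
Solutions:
 g(x) = C1 + sqrt(2)*sin(4*x)/4 + 4*exp(-3*x)/3


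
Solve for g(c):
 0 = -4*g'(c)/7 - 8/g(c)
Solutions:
 g(c) = -sqrt(C1 - 28*c)
 g(c) = sqrt(C1 - 28*c)


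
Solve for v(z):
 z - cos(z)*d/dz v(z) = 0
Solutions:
 v(z) = C1 + Integral(z/cos(z), z)


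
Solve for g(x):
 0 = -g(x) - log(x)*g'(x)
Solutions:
 g(x) = C1*exp(-li(x))


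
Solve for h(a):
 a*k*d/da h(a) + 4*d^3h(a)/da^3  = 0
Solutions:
 h(a) = C1 + Integral(C2*airyai(2^(1/3)*a*(-k)^(1/3)/2) + C3*airybi(2^(1/3)*a*(-k)^(1/3)/2), a)


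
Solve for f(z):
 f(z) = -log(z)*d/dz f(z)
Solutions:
 f(z) = C1*exp(-li(z))


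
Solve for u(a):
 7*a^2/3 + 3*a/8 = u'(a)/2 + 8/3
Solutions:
 u(a) = C1 + 14*a^3/9 + 3*a^2/8 - 16*a/3


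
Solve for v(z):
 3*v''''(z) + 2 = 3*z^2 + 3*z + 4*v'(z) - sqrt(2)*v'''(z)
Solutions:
 v(z) = C1 + C2*exp(-z*(2^(2/3)/(-sqrt(2) + sqrt(-2 + (243 - sqrt(2))^2) + 243)^(1/3) + 2*sqrt(2) + 2^(1/3)*(-sqrt(2) + sqrt(-2 + (243 - sqrt(2))^2) + 243)^(1/3))/18)*sin(2^(1/3)*sqrt(3)*z*(-(-sqrt(2) + sqrt(-2 + (243 - sqrt(2))^2) + 243)^(1/3) + 2^(1/3)/(-sqrt(2) + sqrt(-2 + (243 - sqrt(2))^2) + 243)^(1/3))/18) + C3*exp(-z*(2^(2/3)/(-sqrt(2) + sqrt(-2 + (243 - sqrt(2))^2) + 243)^(1/3) + 2*sqrt(2) + 2^(1/3)*(-sqrt(2) + sqrt(-2 + (243 - sqrt(2))^2) + 243)^(1/3))/18)*cos(2^(1/3)*sqrt(3)*z*(-(-sqrt(2) + sqrt(-2 + (243 - sqrt(2))^2) + 243)^(1/3) + 2^(1/3)/(-sqrt(2) + sqrt(-2 + (243 - sqrt(2))^2) + 243)^(1/3))/18) + C4*exp(z*(-sqrt(2) + 2^(2/3)/(-sqrt(2) + sqrt(-2 + (243 - sqrt(2))^2) + 243)^(1/3) + 2^(1/3)*(-sqrt(2) + sqrt(-2 + (243 - sqrt(2))^2) + 243)^(1/3))/9) - z^3/4 - 3*z^2/8 - 3*sqrt(2)*z/8 + z/2


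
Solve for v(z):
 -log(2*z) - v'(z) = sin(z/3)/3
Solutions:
 v(z) = C1 - z*log(z) - z*log(2) + z + cos(z/3)


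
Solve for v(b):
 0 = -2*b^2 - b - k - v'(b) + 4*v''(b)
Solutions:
 v(b) = C1 + C2*exp(b/4) - 2*b^3/3 - 17*b^2/2 - b*k - 68*b


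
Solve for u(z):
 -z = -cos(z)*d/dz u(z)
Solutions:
 u(z) = C1 + Integral(z/cos(z), z)


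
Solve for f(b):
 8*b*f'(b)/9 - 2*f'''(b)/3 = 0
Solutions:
 f(b) = C1 + Integral(C2*airyai(6^(2/3)*b/3) + C3*airybi(6^(2/3)*b/3), b)


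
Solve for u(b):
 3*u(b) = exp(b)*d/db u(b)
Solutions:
 u(b) = C1*exp(-3*exp(-b))


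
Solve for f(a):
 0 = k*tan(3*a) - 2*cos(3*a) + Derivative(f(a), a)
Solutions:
 f(a) = C1 + k*log(cos(3*a))/3 + 2*sin(3*a)/3


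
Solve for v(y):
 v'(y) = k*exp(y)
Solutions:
 v(y) = C1 + k*exp(y)


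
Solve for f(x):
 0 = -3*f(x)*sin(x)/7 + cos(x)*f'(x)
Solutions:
 f(x) = C1/cos(x)^(3/7)


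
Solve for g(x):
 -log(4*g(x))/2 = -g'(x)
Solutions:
 -2*Integral(1/(log(_y) + 2*log(2)), (_y, g(x))) = C1 - x


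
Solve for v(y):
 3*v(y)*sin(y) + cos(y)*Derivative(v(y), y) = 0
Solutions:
 v(y) = C1*cos(y)^3


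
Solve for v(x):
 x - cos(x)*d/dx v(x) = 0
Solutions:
 v(x) = C1 + Integral(x/cos(x), x)


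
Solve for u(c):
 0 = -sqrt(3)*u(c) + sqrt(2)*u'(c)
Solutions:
 u(c) = C1*exp(sqrt(6)*c/2)


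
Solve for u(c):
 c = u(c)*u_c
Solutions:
 u(c) = -sqrt(C1 + c^2)
 u(c) = sqrt(C1 + c^2)


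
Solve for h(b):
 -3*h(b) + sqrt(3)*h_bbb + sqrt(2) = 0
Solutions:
 h(b) = C3*exp(3^(1/6)*b) + (C1*sin(3^(2/3)*b/2) + C2*cos(3^(2/3)*b/2))*exp(-3^(1/6)*b/2) + sqrt(2)/3


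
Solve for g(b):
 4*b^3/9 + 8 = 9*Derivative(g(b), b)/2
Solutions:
 g(b) = C1 + 2*b^4/81 + 16*b/9


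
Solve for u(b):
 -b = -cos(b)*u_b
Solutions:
 u(b) = C1 + Integral(b/cos(b), b)


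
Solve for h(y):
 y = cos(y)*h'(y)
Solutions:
 h(y) = C1 + Integral(y/cos(y), y)


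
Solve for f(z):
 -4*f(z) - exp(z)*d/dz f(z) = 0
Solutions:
 f(z) = C1*exp(4*exp(-z))


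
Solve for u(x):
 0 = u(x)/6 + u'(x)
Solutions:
 u(x) = C1*exp(-x/6)


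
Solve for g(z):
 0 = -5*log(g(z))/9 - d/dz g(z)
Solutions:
 li(g(z)) = C1 - 5*z/9


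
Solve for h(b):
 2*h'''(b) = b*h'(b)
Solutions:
 h(b) = C1 + Integral(C2*airyai(2^(2/3)*b/2) + C3*airybi(2^(2/3)*b/2), b)


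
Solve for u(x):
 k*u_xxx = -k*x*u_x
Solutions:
 u(x) = C1 + Integral(C2*airyai(-x) + C3*airybi(-x), x)


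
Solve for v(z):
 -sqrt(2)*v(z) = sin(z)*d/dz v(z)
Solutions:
 v(z) = C1*(cos(z) + 1)^(sqrt(2)/2)/(cos(z) - 1)^(sqrt(2)/2)


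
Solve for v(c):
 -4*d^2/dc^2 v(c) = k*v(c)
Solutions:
 v(c) = C1*exp(-c*sqrt(-k)/2) + C2*exp(c*sqrt(-k)/2)


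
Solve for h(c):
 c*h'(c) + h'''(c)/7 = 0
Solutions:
 h(c) = C1 + Integral(C2*airyai(-7^(1/3)*c) + C3*airybi(-7^(1/3)*c), c)


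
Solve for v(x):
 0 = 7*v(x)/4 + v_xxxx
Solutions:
 v(x) = (C1*sin(7^(1/4)*x/2) + C2*cos(7^(1/4)*x/2))*exp(-7^(1/4)*x/2) + (C3*sin(7^(1/4)*x/2) + C4*cos(7^(1/4)*x/2))*exp(7^(1/4)*x/2)


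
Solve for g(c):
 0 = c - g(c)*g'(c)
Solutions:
 g(c) = -sqrt(C1 + c^2)
 g(c) = sqrt(C1 + c^2)


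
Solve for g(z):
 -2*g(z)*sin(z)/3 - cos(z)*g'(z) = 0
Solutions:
 g(z) = C1*cos(z)^(2/3)


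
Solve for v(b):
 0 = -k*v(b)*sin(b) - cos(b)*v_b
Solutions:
 v(b) = C1*exp(k*log(cos(b)))


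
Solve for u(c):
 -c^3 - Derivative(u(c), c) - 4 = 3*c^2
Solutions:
 u(c) = C1 - c^4/4 - c^3 - 4*c


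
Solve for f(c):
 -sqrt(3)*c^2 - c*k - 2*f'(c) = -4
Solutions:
 f(c) = C1 - sqrt(3)*c^3/6 - c^2*k/4 + 2*c


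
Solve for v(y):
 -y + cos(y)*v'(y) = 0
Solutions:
 v(y) = C1 + Integral(y/cos(y), y)


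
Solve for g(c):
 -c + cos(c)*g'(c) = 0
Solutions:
 g(c) = C1 + Integral(c/cos(c), c)


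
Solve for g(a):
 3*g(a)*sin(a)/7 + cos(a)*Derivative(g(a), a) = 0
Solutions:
 g(a) = C1*cos(a)^(3/7)


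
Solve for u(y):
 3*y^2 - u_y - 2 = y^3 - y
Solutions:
 u(y) = C1 - y^4/4 + y^3 + y^2/2 - 2*y


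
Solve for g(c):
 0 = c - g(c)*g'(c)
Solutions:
 g(c) = -sqrt(C1 + c^2)
 g(c) = sqrt(C1 + c^2)


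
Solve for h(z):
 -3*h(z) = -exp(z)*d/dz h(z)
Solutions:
 h(z) = C1*exp(-3*exp(-z))


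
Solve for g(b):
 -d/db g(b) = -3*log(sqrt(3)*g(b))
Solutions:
 -2*Integral(1/(2*log(_y) + log(3)), (_y, g(b)))/3 = C1 - b


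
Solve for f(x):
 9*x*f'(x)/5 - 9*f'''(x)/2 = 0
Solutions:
 f(x) = C1 + Integral(C2*airyai(2^(1/3)*5^(2/3)*x/5) + C3*airybi(2^(1/3)*5^(2/3)*x/5), x)


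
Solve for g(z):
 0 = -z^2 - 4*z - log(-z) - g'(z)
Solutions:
 g(z) = C1 - z^3/3 - 2*z^2 - z*log(-z) + z


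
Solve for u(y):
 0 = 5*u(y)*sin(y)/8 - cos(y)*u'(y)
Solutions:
 u(y) = C1/cos(y)^(5/8)


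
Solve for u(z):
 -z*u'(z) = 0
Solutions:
 u(z) = C1


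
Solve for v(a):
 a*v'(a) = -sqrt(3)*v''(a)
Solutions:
 v(a) = C1 + C2*erf(sqrt(2)*3^(3/4)*a/6)


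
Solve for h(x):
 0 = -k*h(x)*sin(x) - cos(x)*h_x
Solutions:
 h(x) = C1*exp(k*log(cos(x)))


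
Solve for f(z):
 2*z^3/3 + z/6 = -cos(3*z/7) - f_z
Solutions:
 f(z) = C1 - z^4/6 - z^2/12 - 7*sin(3*z/7)/3


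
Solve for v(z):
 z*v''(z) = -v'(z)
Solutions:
 v(z) = C1 + C2*log(z)


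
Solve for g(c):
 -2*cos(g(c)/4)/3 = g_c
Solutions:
 2*c/3 - 2*log(sin(g(c)/4) - 1) + 2*log(sin(g(c)/4) + 1) = C1


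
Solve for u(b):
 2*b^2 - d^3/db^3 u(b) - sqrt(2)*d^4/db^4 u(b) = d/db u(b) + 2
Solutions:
 u(b) = C1 + C2*exp(b*(-2*sqrt(2) + (3*sqrt(174)/4 + 7*sqrt(2))^(-1/3) + 2*(3*sqrt(174)/4 + 7*sqrt(2))^(1/3))/12)*sin(sqrt(3)*b*(-2*(3*sqrt(174)/4 + 7*sqrt(2))^(1/3) + (3*sqrt(174)/4 + 7*sqrt(2))^(-1/3))/12) + C3*exp(b*(-2*sqrt(2) + (3*sqrt(174)/4 + 7*sqrt(2))^(-1/3) + 2*(3*sqrt(174)/4 + 7*sqrt(2))^(1/3))/12)*cos(sqrt(3)*b*(-2*(3*sqrt(174)/4 + 7*sqrt(2))^(1/3) + (3*sqrt(174)/4 + 7*sqrt(2))^(-1/3))/12) + C4*exp(-b*((3*sqrt(174)/4 + 7*sqrt(2))^(-1/3) + sqrt(2) + 2*(3*sqrt(174)/4 + 7*sqrt(2))^(1/3))/6) + 2*b^3/3 - 6*b


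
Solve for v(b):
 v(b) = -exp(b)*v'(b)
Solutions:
 v(b) = C1*exp(exp(-b))


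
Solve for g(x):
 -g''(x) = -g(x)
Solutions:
 g(x) = C1*exp(-x) + C2*exp(x)


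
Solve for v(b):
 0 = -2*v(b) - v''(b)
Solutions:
 v(b) = C1*sin(sqrt(2)*b) + C2*cos(sqrt(2)*b)


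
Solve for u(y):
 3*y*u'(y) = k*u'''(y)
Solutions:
 u(y) = C1 + Integral(C2*airyai(3^(1/3)*y*(1/k)^(1/3)) + C3*airybi(3^(1/3)*y*(1/k)^(1/3)), y)


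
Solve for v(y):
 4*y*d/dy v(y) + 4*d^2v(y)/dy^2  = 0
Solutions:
 v(y) = C1 + C2*erf(sqrt(2)*y/2)


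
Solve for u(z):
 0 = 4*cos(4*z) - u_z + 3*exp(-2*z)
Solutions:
 u(z) = C1 + sin(4*z) - 3*exp(-2*z)/2


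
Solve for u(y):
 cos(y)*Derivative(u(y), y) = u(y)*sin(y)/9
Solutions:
 u(y) = C1/cos(y)^(1/9)


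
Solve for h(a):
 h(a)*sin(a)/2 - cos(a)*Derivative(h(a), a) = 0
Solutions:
 h(a) = C1/sqrt(cos(a))


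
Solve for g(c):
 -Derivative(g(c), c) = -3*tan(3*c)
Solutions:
 g(c) = C1 - log(cos(3*c))


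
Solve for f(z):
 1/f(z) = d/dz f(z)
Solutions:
 f(z) = -sqrt(C1 + 2*z)
 f(z) = sqrt(C1 + 2*z)


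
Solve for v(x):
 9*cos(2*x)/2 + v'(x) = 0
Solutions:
 v(x) = C1 - 9*sin(2*x)/4


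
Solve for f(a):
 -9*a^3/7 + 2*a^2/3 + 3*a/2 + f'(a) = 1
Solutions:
 f(a) = C1 + 9*a^4/28 - 2*a^3/9 - 3*a^2/4 + a


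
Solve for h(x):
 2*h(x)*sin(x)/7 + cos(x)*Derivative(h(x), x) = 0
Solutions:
 h(x) = C1*cos(x)^(2/7)


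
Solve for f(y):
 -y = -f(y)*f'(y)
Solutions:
 f(y) = -sqrt(C1 + y^2)
 f(y) = sqrt(C1 + y^2)


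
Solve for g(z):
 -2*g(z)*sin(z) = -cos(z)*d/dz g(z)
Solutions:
 g(z) = C1/cos(z)^2


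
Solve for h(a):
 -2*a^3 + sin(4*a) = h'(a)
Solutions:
 h(a) = C1 - a^4/2 - cos(4*a)/4


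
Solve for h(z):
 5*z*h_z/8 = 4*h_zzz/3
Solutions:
 h(z) = C1 + Integral(C2*airyai(30^(1/3)*z/4) + C3*airybi(30^(1/3)*z/4), z)


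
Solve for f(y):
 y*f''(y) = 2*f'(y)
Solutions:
 f(y) = C1 + C2*y^3


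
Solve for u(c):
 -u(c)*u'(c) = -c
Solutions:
 u(c) = -sqrt(C1 + c^2)
 u(c) = sqrt(C1 + c^2)


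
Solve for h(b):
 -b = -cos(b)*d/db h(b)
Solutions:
 h(b) = C1 + Integral(b/cos(b), b)


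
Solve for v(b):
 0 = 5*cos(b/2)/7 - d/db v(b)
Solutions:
 v(b) = C1 + 10*sin(b/2)/7


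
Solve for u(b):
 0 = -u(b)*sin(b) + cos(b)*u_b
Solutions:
 u(b) = C1/cos(b)


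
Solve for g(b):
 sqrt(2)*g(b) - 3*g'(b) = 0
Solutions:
 g(b) = C1*exp(sqrt(2)*b/3)


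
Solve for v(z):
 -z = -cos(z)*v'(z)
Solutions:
 v(z) = C1 + Integral(z/cos(z), z)


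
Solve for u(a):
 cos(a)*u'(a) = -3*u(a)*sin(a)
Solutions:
 u(a) = C1*cos(a)^3


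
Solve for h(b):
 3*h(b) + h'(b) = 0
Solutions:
 h(b) = C1*exp(-3*b)


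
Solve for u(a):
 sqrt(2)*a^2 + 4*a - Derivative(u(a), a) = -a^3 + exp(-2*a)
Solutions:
 u(a) = C1 + a^4/4 + sqrt(2)*a^3/3 + 2*a^2 + exp(-2*a)/2


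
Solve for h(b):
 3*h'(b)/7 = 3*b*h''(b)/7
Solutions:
 h(b) = C1 + C2*b^2


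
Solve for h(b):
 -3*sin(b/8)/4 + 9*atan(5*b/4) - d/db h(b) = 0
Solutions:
 h(b) = C1 + 9*b*atan(5*b/4) - 18*log(25*b^2 + 16)/5 + 6*cos(b/8)


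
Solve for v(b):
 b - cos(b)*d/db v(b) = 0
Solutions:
 v(b) = C1 + Integral(b/cos(b), b)


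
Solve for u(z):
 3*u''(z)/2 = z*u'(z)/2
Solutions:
 u(z) = C1 + C2*erfi(sqrt(6)*z/6)


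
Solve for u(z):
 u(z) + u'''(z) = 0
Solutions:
 u(z) = C3*exp(-z) + (C1*sin(sqrt(3)*z/2) + C2*cos(sqrt(3)*z/2))*exp(z/2)


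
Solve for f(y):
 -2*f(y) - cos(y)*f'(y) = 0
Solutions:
 f(y) = C1*(sin(y) - 1)/(sin(y) + 1)


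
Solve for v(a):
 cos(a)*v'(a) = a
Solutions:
 v(a) = C1 + Integral(a/cos(a), a)


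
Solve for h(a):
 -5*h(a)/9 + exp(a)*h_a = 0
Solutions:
 h(a) = C1*exp(-5*exp(-a)/9)


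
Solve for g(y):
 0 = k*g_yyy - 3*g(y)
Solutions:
 g(y) = C1*exp(3^(1/3)*y*(1/k)^(1/3)) + C2*exp(y*(-3^(1/3) + 3^(5/6)*I)*(1/k)^(1/3)/2) + C3*exp(-y*(3^(1/3) + 3^(5/6)*I)*(1/k)^(1/3)/2)


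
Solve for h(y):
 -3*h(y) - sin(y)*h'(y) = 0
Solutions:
 h(y) = C1*(cos(y) + 1)^(3/2)/(cos(y) - 1)^(3/2)


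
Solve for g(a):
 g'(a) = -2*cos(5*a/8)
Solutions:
 g(a) = C1 - 16*sin(5*a/8)/5


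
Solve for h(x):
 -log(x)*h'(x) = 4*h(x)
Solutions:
 h(x) = C1*exp(-4*li(x))


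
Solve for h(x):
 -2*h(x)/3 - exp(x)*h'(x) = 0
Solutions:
 h(x) = C1*exp(2*exp(-x)/3)


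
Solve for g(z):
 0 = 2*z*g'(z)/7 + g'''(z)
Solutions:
 g(z) = C1 + Integral(C2*airyai(-2^(1/3)*7^(2/3)*z/7) + C3*airybi(-2^(1/3)*7^(2/3)*z/7), z)


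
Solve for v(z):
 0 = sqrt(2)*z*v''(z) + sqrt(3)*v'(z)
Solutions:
 v(z) = C1 + C2*z^(1 - sqrt(6)/2)


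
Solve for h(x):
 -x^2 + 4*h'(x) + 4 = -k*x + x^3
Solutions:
 h(x) = C1 - k*x^2/8 + x^4/16 + x^3/12 - x


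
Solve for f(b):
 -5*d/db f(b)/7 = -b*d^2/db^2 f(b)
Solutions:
 f(b) = C1 + C2*b^(12/7)


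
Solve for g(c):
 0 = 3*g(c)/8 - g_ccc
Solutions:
 g(c) = C3*exp(3^(1/3)*c/2) + (C1*sin(3^(5/6)*c/4) + C2*cos(3^(5/6)*c/4))*exp(-3^(1/3)*c/4)


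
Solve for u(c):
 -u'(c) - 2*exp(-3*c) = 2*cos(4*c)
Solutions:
 u(c) = C1 - sin(4*c)/2 + 2*exp(-3*c)/3


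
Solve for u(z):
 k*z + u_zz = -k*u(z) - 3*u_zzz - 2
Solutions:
 u(z) = C1*exp(-z*(2^(2/3)*(243*k + sqrt((243*k + 2)^2 - 4) + 2)^(1/3) + 2 + 2*2^(1/3)/(243*k + sqrt((243*k + 2)^2 - 4) + 2)^(1/3))/18) + C2*exp(z*(2^(2/3)*(243*k + sqrt((243*k + 2)^2 - 4) + 2)^(1/3) - 2^(2/3)*sqrt(3)*I*(243*k + sqrt((243*k + 2)^2 - 4) + 2)^(1/3) - 4 - 8*2^(1/3)/((-1 + sqrt(3)*I)*(243*k + sqrt((243*k + 2)^2 - 4) + 2)^(1/3)))/36) + C3*exp(z*(2^(2/3)*(243*k + sqrt((243*k + 2)^2 - 4) + 2)^(1/3) + 2^(2/3)*sqrt(3)*I*(243*k + sqrt((243*k + 2)^2 - 4) + 2)^(1/3) - 4 + 8*2^(1/3)/((1 + sqrt(3)*I)*(243*k + sqrt((243*k + 2)^2 - 4) + 2)^(1/3)))/36) - z - 2/k


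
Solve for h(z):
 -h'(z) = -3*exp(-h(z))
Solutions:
 h(z) = log(C1 + 3*z)


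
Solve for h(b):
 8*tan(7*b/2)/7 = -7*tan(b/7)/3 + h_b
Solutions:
 h(b) = C1 - 49*log(cos(b/7))/3 - 16*log(cos(7*b/2))/49


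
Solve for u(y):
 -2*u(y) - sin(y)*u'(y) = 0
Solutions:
 u(y) = C1*(cos(y) + 1)/(cos(y) - 1)


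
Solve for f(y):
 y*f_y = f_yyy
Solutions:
 f(y) = C1 + Integral(C2*airyai(y) + C3*airybi(y), y)


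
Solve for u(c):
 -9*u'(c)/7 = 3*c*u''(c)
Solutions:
 u(c) = C1 + C2*c^(4/7)


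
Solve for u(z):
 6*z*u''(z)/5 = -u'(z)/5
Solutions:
 u(z) = C1 + C2*z^(5/6)


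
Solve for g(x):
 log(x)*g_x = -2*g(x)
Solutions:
 g(x) = C1*exp(-2*li(x))


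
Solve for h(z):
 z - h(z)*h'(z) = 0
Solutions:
 h(z) = -sqrt(C1 + z^2)
 h(z) = sqrt(C1 + z^2)


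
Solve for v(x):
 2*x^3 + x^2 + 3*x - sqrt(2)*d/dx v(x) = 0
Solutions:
 v(x) = C1 + sqrt(2)*x^4/4 + sqrt(2)*x^3/6 + 3*sqrt(2)*x^2/4


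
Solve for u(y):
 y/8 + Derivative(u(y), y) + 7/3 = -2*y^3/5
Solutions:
 u(y) = C1 - y^4/10 - y^2/16 - 7*y/3


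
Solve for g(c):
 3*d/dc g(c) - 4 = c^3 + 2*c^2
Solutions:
 g(c) = C1 + c^4/12 + 2*c^3/9 + 4*c/3


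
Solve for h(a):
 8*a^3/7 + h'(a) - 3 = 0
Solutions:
 h(a) = C1 - 2*a^4/7 + 3*a


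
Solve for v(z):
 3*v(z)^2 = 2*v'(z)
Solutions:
 v(z) = -2/(C1 + 3*z)


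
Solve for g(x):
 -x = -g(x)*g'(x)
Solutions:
 g(x) = -sqrt(C1 + x^2)
 g(x) = sqrt(C1 + x^2)


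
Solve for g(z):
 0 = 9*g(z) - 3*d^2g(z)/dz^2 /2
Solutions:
 g(z) = C1*exp(-sqrt(6)*z) + C2*exp(sqrt(6)*z)


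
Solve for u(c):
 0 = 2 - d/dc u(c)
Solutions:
 u(c) = C1 + 2*c


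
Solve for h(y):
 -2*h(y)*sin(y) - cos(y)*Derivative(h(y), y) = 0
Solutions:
 h(y) = C1*cos(y)^2


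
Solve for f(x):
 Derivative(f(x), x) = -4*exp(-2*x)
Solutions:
 f(x) = C1 + 2*exp(-2*x)


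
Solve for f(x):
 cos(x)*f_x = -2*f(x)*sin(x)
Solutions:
 f(x) = C1*cos(x)^2


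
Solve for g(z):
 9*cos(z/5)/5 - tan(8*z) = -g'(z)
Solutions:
 g(z) = C1 - log(cos(8*z))/8 - 9*sin(z/5)


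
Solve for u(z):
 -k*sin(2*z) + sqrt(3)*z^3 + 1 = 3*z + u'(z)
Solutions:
 u(z) = C1 + k*cos(2*z)/2 + sqrt(3)*z^4/4 - 3*z^2/2 + z


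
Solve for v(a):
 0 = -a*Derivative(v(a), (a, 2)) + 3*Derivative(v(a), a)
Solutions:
 v(a) = C1 + C2*a^4


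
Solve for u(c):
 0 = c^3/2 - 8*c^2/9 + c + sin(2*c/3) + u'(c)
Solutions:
 u(c) = C1 - c^4/8 + 8*c^3/27 - c^2/2 + 3*cos(2*c/3)/2


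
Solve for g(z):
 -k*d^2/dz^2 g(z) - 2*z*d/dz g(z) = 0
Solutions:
 g(z) = C1 + C2*sqrt(k)*erf(z*sqrt(1/k))


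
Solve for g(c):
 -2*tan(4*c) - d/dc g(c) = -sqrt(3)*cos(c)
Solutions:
 g(c) = C1 + log(cos(4*c))/2 + sqrt(3)*sin(c)


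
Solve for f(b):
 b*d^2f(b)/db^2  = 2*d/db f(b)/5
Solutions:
 f(b) = C1 + C2*b^(7/5)


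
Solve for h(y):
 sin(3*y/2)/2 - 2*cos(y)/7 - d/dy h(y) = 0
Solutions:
 h(y) = C1 - 2*sin(y)/7 - cos(3*y/2)/3


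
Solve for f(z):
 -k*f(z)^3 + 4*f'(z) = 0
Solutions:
 f(z) = -sqrt(2)*sqrt(-1/(C1 + k*z))
 f(z) = sqrt(2)*sqrt(-1/(C1 + k*z))


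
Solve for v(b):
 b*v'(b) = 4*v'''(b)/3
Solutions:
 v(b) = C1 + Integral(C2*airyai(6^(1/3)*b/2) + C3*airybi(6^(1/3)*b/2), b)


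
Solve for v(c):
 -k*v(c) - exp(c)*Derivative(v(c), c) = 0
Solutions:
 v(c) = C1*exp(k*exp(-c))


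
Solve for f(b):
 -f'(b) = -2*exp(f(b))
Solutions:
 f(b) = log(-1/(C1 + 2*b))


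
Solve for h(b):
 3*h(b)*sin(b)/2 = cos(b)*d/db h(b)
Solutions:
 h(b) = C1/cos(b)^(3/2)


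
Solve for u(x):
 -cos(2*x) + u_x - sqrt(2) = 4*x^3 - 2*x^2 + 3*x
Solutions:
 u(x) = C1 + x^4 - 2*x^3/3 + 3*x^2/2 + sqrt(2)*x + sin(2*x)/2


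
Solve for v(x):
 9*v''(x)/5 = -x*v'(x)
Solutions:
 v(x) = C1 + C2*erf(sqrt(10)*x/6)


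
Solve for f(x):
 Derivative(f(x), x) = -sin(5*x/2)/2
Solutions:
 f(x) = C1 + cos(5*x/2)/5


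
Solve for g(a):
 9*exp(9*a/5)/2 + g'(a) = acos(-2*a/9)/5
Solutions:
 g(a) = C1 + a*acos(-2*a/9)/5 + sqrt(81 - 4*a^2)/10 - 5*exp(9*a/5)/2


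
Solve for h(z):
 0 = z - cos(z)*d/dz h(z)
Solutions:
 h(z) = C1 + Integral(z/cos(z), z)


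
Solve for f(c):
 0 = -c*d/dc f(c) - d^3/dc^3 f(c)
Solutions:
 f(c) = C1 + Integral(C2*airyai(-c) + C3*airybi(-c), c)


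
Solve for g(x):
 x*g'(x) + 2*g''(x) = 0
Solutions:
 g(x) = C1 + C2*erf(x/2)


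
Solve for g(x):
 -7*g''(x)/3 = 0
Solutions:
 g(x) = C1 + C2*x


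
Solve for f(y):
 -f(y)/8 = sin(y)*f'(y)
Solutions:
 f(y) = C1*(cos(y) + 1)^(1/16)/(cos(y) - 1)^(1/16)


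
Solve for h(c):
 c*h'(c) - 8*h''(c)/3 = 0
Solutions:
 h(c) = C1 + C2*erfi(sqrt(3)*c/4)


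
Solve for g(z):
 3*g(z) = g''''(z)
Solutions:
 g(z) = C1*exp(-3^(1/4)*z) + C2*exp(3^(1/4)*z) + C3*sin(3^(1/4)*z) + C4*cos(3^(1/4)*z)


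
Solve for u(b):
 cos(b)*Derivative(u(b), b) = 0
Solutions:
 u(b) = C1


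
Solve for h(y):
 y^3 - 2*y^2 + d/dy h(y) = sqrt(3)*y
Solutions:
 h(y) = C1 - y^4/4 + 2*y^3/3 + sqrt(3)*y^2/2


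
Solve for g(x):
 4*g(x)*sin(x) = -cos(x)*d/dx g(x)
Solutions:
 g(x) = C1*cos(x)^4


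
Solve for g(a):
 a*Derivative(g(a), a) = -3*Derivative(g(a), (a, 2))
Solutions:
 g(a) = C1 + C2*erf(sqrt(6)*a/6)


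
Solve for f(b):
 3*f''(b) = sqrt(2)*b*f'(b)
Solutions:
 f(b) = C1 + C2*erfi(2^(3/4)*sqrt(3)*b/6)


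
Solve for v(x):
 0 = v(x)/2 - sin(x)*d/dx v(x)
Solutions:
 v(x) = C1*(cos(x) - 1)^(1/4)/(cos(x) + 1)^(1/4)


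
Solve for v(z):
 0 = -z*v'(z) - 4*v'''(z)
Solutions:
 v(z) = C1 + Integral(C2*airyai(-2^(1/3)*z/2) + C3*airybi(-2^(1/3)*z/2), z)


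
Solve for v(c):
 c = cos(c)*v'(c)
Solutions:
 v(c) = C1 + Integral(c/cos(c), c)


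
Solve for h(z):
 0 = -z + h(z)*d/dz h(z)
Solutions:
 h(z) = -sqrt(C1 + z^2)
 h(z) = sqrt(C1 + z^2)


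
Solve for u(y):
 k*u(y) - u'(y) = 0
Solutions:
 u(y) = C1*exp(k*y)


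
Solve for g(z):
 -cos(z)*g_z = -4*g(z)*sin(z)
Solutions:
 g(z) = C1/cos(z)^4


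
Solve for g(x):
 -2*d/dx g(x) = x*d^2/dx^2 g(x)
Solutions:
 g(x) = C1 + C2/x


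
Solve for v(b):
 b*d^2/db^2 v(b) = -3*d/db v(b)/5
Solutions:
 v(b) = C1 + C2*b^(2/5)


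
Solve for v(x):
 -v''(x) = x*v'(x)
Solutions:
 v(x) = C1 + C2*erf(sqrt(2)*x/2)


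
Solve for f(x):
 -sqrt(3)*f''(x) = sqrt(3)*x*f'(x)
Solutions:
 f(x) = C1 + C2*erf(sqrt(2)*x/2)


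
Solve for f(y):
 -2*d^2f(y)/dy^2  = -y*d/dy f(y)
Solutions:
 f(y) = C1 + C2*erfi(y/2)


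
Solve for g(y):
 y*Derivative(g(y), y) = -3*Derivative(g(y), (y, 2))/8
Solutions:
 g(y) = C1 + C2*erf(2*sqrt(3)*y/3)


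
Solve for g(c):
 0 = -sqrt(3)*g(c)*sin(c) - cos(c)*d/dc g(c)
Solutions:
 g(c) = C1*cos(c)^(sqrt(3))


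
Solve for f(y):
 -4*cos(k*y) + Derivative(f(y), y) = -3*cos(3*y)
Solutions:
 f(y) = C1 - sin(3*y) + 4*sin(k*y)/k


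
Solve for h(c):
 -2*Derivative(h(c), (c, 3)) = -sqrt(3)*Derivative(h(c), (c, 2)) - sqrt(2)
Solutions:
 h(c) = C1 + C2*c + C3*exp(sqrt(3)*c/2) - sqrt(6)*c^2/6


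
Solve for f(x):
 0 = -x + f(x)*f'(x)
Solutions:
 f(x) = -sqrt(C1 + x^2)
 f(x) = sqrt(C1 + x^2)


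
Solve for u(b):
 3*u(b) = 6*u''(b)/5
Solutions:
 u(b) = C1*exp(-sqrt(10)*b/2) + C2*exp(sqrt(10)*b/2)


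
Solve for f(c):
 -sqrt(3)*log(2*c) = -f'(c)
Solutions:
 f(c) = C1 + sqrt(3)*c*log(c) - sqrt(3)*c + sqrt(3)*c*log(2)


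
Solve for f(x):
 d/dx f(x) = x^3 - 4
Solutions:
 f(x) = C1 + x^4/4 - 4*x


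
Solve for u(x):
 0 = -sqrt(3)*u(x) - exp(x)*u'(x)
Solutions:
 u(x) = C1*exp(sqrt(3)*exp(-x))


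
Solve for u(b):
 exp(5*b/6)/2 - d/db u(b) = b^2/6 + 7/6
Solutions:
 u(b) = C1 - b^3/18 - 7*b/6 + 3*exp(5*b/6)/5


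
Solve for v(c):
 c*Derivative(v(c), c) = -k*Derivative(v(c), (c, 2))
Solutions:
 v(c) = C1 + C2*sqrt(k)*erf(sqrt(2)*c*sqrt(1/k)/2)


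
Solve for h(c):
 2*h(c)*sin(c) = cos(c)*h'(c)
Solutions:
 h(c) = C1/cos(c)^2
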